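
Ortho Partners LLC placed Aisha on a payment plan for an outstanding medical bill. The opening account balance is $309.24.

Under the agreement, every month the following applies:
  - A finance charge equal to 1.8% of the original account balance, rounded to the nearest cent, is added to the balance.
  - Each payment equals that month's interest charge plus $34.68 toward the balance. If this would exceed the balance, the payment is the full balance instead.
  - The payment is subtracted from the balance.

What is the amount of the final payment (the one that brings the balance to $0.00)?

Month 1: opening $309.24; interest $5.57 → $314.81; payment $40.25; balance $274.56
Month 2: opening $274.56; interest $5.57 → $280.13; payment $40.25; balance $239.88
Month 3: opening $239.88; interest $5.57 → $245.45; payment $40.25; balance $205.20
Month 4: opening $205.20; interest $5.57 → $210.77; payment $40.25; balance $170.52
Month 5: opening $170.52; interest $5.57 → $176.09; payment $40.25; balance $135.84
Month 6: opening $135.84; interest $5.57 → $141.41; payment $40.25; balance $101.16
Month 7: opening $101.16; interest $5.57 → $106.73; payment $40.25; balance $66.48
Month 8: opening $66.48; interest $5.57 → $72.05; payment $40.25; balance $31.80
Month 9: opening $31.80; interest $5.57 → $37.37; payment $37.37; balance $0.00

$37.37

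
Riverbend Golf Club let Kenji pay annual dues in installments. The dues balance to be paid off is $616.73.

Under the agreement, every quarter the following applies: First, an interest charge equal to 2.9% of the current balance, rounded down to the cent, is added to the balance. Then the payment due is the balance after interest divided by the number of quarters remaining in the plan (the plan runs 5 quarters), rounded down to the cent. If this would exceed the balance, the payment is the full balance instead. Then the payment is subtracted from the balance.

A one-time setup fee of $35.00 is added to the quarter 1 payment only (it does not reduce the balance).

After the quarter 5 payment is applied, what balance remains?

$0.00

Quarter 1: $616.73 +$17.88 interest = $634.61; pay $126.92 (+ $35.00 fee) → $507.69
Quarter 2: $507.69 +$14.72 interest = $522.41; pay $130.60 → $391.81
Quarter 3: $391.81 +$11.36 interest = $403.17; pay $134.39 → $268.78
Quarter 4: $268.78 +$7.79 interest = $276.57; pay $138.28 → $138.29
Quarter 5: $138.29 +$4.01 interest = $142.30; pay $142.30 → $0.00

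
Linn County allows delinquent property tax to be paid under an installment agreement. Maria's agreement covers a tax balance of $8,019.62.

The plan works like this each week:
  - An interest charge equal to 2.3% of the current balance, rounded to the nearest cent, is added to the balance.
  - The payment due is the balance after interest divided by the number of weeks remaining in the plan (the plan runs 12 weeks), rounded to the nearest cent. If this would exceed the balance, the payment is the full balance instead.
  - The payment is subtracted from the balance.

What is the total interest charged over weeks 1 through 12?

Week 1: opening $8,019.62; interest $184.45 → $8,204.07; payment $683.67; balance $7,520.40
Week 2: opening $7,520.40; interest $172.97 → $7,693.37; payment $699.40; balance $6,993.97
Week 3: opening $6,993.97; interest $160.86 → $7,154.83; payment $715.48; balance $6,439.35
Week 4: opening $6,439.35; interest $148.11 → $6,587.46; payment $731.94; balance $5,855.52
Week 5: opening $5,855.52; interest $134.68 → $5,990.20; payment $748.78; balance $5,241.42
Week 6: opening $5,241.42; interest $120.55 → $5,361.97; payment $766.00; balance $4,595.97
Week 7: opening $4,595.97; interest $105.71 → $4,701.68; payment $783.61; balance $3,918.07
Week 8: opening $3,918.07; interest $90.12 → $4,008.19; payment $801.64; balance $3,206.55
Week 9: opening $3,206.55; interest $73.75 → $3,280.30; payment $820.08; balance $2,460.22
Week 10: opening $2,460.22; interest $56.59 → $2,516.81; payment $838.94; balance $1,677.87
Week 11: opening $1,677.87; interest $38.59 → $1,716.46; payment $858.23; balance $858.23
Week 12: opening $858.23; interest $19.74 → $877.97; payment $877.97; balance $0.00
Total interest: $184.45 + $172.97 + $160.86 + $148.11 + $134.68 + $120.55 + $105.71 + $90.12 + $73.75 + $56.59 + $38.59 + $19.74 = $1,306.12

$1,306.12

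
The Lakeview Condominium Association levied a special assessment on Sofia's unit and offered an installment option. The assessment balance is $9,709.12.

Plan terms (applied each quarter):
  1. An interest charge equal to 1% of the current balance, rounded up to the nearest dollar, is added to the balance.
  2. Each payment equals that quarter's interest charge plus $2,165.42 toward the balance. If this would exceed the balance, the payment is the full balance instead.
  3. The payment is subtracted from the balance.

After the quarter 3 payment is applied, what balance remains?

$3,212.86

Quarter 1: opening $9,709.12; interest $98.00 → $9,807.12; payment $2,263.42; balance $7,543.70
Quarter 2: opening $7,543.70; interest $76.00 → $7,619.70; payment $2,241.42; balance $5,378.28
Quarter 3: opening $5,378.28; interest $54.00 → $5,432.28; payment $2,219.42; balance $3,212.86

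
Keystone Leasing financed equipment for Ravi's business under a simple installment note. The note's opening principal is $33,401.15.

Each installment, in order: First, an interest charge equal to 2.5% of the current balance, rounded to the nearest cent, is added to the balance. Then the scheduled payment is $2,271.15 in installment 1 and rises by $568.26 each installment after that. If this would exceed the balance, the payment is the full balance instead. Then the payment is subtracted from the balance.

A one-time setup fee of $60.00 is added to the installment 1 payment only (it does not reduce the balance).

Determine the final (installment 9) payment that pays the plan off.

$4,225.89

Installment 1: opening $33,401.15; interest $835.03 → $34,236.18; payment $2,271.15 (+ $60.00 fee); balance $31,965.03
Installment 2: opening $31,965.03; interest $799.13 → $32,764.16; payment $2,839.41; balance $29,924.75
Installment 3: opening $29,924.75; interest $748.12 → $30,672.87; payment $3,407.67; balance $27,265.20
Installment 4: opening $27,265.20; interest $681.63 → $27,946.83; payment $3,975.93; balance $23,970.90
Installment 5: opening $23,970.90; interest $599.27 → $24,570.17; payment $4,544.19; balance $20,025.98
Installment 6: opening $20,025.98; interest $500.65 → $20,526.63; payment $5,112.45; balance $15,414.18
Installment 7: opening $15,414.18; interest $385.35 → $15,799.53; payment $5,680.71; balance $10,118.82
Installment 8: opening $10,118.82; interest $252.97 → $10,371.79; payment $6,248.97; balance $4,122.82
Installment 9: opening $4,122.82; interest $103.07 → $4,225.89; payment $4,225.89; balance $0.00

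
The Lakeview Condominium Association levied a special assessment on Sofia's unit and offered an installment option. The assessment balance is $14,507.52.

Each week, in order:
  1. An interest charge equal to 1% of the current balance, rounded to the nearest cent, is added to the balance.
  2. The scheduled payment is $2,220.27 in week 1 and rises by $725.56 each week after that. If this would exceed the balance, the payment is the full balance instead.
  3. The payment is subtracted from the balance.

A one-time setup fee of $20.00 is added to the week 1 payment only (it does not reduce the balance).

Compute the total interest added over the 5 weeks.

$442.86

Week 1: opening $14,507.52; interest $145.08 → $14,652.60; payment $2,220.27 (+ $20.00 fee); balance $12,432.33
Week 2: opening $12,432.33; interest $124.32 → $12,556.65; payment $2,945.83; balance $9,610.82
Week 3: opening $9,610.82; interest $96.11 → $9,706.93; payment $3,671.39; balance $6,035.54
Week 4: opening $6,035.54; interest $60.36 → $6,095.90; payment $4,396.95; balance $1,698.95
Week 5: opening $1,698.95; interest $16.99 → $1,715.94; payment $1,715.94; balance $0.00
Total interest: $145.08 + $124.32 + $96.11 + $60.36 + $16.99 = $442.86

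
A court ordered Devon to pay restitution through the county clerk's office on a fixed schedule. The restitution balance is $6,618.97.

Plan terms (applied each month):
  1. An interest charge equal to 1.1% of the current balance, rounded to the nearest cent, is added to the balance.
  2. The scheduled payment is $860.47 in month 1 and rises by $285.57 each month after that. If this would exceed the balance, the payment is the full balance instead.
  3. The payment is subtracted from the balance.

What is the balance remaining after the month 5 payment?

$0.00

Month 1: $6,618.97 +$72.81 interest = $6,691.78; pay $860.47 → $5,831.31
Month 2: $5,831.31 +$64.14 interest = $5,895.45; pay $1,146.04 → $4,749.41
Month 3: $4,749.41 +$52.24 interest = $4,801.65; pay $1,431.61 → $3,370.04
Month 4: $3,370.04 +$37.07 interest = $3,407.11; pay $1,717.18 → $1,689.93
Month 5: $1,689.93 +$18.59 interest = $1,708.52; pay $1,708.52 → $0.00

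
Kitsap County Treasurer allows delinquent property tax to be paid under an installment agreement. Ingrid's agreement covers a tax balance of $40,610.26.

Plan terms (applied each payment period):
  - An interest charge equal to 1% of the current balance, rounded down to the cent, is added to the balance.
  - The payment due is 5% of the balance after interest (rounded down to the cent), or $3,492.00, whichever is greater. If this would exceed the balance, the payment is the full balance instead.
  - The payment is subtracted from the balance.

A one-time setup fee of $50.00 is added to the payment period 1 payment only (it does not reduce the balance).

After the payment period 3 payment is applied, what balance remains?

Payment period 1: opening $40,610.26; interest $406.10 → $41,016.36; payment $3,492.00 (+ $50.00 fee); balance $37,524.36
Payment period 2: opening $37,524.36; interest $375.24 → $37,899.60; payment $3,492.00; balance $34,407.60
Payment period 3: opening $34,407.60; interest $344.07 → $34,751.67; payment $3,492.00; balance $31,259.67

$31,259.67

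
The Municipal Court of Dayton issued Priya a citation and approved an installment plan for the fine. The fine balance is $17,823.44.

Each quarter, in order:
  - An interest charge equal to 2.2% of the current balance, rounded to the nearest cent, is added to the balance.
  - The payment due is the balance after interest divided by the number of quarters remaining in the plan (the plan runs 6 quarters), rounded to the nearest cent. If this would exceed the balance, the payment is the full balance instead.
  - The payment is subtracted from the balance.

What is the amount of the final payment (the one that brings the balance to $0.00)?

$3,384.89

# | Opening | Interest | Payment | End bal
1 | $17,823.44 | $392.12 | $3,035.93 | $15,179.63
2 | $15,179.63 | $333.95 | $3,102.72 | $12,410.86
3 | $12,410.86 | $273.04 | $3,170.98 | $9,512.92
4 | $9,512.92 | $209.28 | $3,240.73 | $6,481.47
5 | $6,481.47 | $142.59 | $3,312.03 | $3,312.03
6 | $3,312.03 | $72.86 | $3,384.89 | $0.00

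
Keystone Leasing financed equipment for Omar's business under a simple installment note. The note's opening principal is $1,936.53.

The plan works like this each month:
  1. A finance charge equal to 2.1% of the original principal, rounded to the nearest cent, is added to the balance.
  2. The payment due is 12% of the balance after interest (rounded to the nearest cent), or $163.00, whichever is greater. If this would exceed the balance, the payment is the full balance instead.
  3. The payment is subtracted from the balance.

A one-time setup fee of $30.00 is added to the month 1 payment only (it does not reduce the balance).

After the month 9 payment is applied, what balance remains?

# | Opening | Interest | Payment | Fee | End bal
1 | $1,936.53 | $40.67 | $237.26 | $30.00 | $1,739.94
2 | $1,739.94 | $40.67 | $213.67 | — | $1,566.94
3 | $1,566.94 | $40.67 | $192.91 | — | $1,414.70
4 | $1,414.70 | $40.67 | $174.64 | — | $1,280.73
5 | $1,280.73 | $40.67 | $163.00 | — | $1,158.40
6 | $1,158.40 | $40.67 | $163.00 | — | $1,036.07
7 | $1,036.07 | $40.67 | $163.00 | — | $913.74
8 | $913.74 | $40.67 | $163.00 | — | $791.41
9 | $791.41 | $40.67 | $163.00 | — | $669.08

$669.08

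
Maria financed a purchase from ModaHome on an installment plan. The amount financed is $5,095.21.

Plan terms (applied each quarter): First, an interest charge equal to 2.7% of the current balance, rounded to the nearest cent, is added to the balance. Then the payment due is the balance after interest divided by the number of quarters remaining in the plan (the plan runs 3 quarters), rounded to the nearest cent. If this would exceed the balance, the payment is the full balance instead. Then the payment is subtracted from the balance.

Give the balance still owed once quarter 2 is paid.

Quarter 1: opening $5,095.21; interest $137.57 → $5,232.78; payment $1,744.26; balance $3,488.52
Quarter 2: opening $3,488.52; interest $94.19 → $3,582.71; payment $1,791.36; balance $1,791.35

$1,791.35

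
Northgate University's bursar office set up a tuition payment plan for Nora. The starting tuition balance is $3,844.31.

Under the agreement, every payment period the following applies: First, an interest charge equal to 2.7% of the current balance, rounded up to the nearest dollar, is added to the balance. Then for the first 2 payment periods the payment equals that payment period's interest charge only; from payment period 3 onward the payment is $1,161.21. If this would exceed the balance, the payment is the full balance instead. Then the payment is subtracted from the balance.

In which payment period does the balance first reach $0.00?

6

Payment period 1: opening $3,844.31; interest $104.00 → $3,948.31; payment $104.00; balance $3,844.31
Payment period 2: opening $3,844.31; interest $104.00 → $3,948.31; payment $104.00; balance $3,844.31
Payment period 3: opening $3,844.31; interest $104.00 → $3,948.31; payment $1,161.21; balance $2,787.10
Payment period 4: opening $2,787.10; interest $76.00 → $2,863.10; payment $1,161.21; balance $1,701.89
Payment period 5: opening $1,701.89; interest $46.00 → $1,747.89; payment $1,161.21; balance $586.68
Payment period 6: opening $586.68; interest $16.00 → $602.68; payment $602.68; balance $0.00
Balance reaches $0.00 in payment period 6.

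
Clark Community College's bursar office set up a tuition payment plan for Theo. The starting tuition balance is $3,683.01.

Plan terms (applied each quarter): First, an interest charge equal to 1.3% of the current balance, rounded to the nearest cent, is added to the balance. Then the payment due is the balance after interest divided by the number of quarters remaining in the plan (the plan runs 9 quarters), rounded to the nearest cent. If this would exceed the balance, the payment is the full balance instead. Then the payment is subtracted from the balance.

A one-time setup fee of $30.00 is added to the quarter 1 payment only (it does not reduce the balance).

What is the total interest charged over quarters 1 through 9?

Quarter 1: opening $3,683.01; interest $47.88 → $3,730.89; payment $414.54 (+ $30.00 fee); balance $3,316.35
Quarter 2: opening $3,316.35; interest $43.11 → $3,359.46; payment $419.93; balance $2,939.53
Quarter 3: opening $2,939.53; interest $38.21 → $2,977.74; payment $425.39; balance $2,552.35
Quarter 4: opening $2,552.35; interest $33.18 → $2,585.53; payment $430.92; balance $2,154.61
Quarter 5: opening $2,154.61; interest $28.01 → $2,182.62; payment $436.52; balance $1,746.10
Quarter 6: opening $1,746.10; interest $22.70 → $1,768.80; payment $442.20; balance $1,326.60
Quarter 7: opening $1,326.60; interest $17.25 → $1,343.85; payment $447.95; balance $895.90
Quarter 8: opening $895.90; interest $11.65 → $907.55; payment $453.78; balance $453.77
Quarter 9: opening $453.77; interest $5.90 → $459.67; payment $459.67; balance $0.00
Total interest: $47.88 + $43.11 + $38.21 + $33.18 + $28.01 + $22.70 + $17.25 + $11.65 + $5.90 = $247.89

$247.89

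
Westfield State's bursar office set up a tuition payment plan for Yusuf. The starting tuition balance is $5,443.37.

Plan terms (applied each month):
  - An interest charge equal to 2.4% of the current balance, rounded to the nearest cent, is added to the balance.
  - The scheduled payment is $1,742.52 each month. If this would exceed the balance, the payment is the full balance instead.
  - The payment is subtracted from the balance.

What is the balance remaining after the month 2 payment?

$2,180.93

# | Opening | Interest | Payment | End bal
1 | $5,443.37 | $130.64 | $1,742.52 | $3,831.49
2 | $3,831.49 | $91.96 | $1,742.52 | $2,180.93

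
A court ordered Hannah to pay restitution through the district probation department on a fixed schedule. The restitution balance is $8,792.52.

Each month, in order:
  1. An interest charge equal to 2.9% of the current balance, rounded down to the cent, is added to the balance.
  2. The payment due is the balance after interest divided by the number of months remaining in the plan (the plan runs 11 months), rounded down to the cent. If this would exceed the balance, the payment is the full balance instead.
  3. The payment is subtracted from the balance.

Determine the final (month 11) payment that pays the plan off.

$1,094.69

# | Opening | Interest | Payment | End bal
1 | $8,792.52 | $254.98 | $822.50 | $8,225.00
2 | $8,225.00 | $238.52 | $846.35 | $7,617.17
3 | $7,617.17 | $220.89 | $870.89 | $6,967.17
4 | $6,967.17 | $202.04 | $896.15 | $6,273.06
5 | $6,273.06 | $181.91 | $922.13 | $5,532.84
6 | $5,532.84 | $160.45 | $948.88 | $4,744.41
7 | $4,744.41 | $137.58 | $976.39 | $3,905.60
8 | $3,905.60 | $113.26 | $1,004.71 | $3,014.15
9 | $3,014.15 | $87.41 | $1,033.85 | $2,067.71
10 | $2,067.71 | $59.96 | $1,063.83 | $1,063.84
11 | $1,063.84 | $30.85 | $1,094.69 | $0.00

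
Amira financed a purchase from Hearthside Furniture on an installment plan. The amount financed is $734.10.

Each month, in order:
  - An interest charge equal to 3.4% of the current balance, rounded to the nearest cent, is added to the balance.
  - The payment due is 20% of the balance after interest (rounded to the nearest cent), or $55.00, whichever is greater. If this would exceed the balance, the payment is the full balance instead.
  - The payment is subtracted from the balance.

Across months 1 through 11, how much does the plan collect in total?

Month 1: opening $734.10; interest $24.96 → $759.06; payment $151.81; balance $607.25
Month 2: opening $607.25; interest $20.65 → $627.90; payment $125.58; balance $502.32
Month 3: opening $502.32; interest $17.08 → $519.40; payment $103.88; balance $415.52
Month 4: opening $415.52; interest $14.13 → $429.65; payment $85.93; balance $343.72
Month 5: opening $343.72; interest $11.69 → $355.41; payment $71.08; balance $284.33
Month 6: opening $284.33; interest $9.67 → $294.00; payment $58.80; balance $235.20
Month 7: opening $235.20; interest $8.00 → $243.20; payment $55.00; balance $188.20
Month 8: opening $188.20; interest $6.40 → $194.60; payment $55.00; balance $139.60
Month 9: opening $139.60; interest $4.75 → $144.35; payment $55.00; balance $89.35
Month 10: opening $89.35; interest $3.04 → $92.39; payment $55.00; balance $37.39
Month 11: opening $37.39; interest $1.27 → $38.66; payment $38.66; balance $0.00
Total paid: $855.74

$855.74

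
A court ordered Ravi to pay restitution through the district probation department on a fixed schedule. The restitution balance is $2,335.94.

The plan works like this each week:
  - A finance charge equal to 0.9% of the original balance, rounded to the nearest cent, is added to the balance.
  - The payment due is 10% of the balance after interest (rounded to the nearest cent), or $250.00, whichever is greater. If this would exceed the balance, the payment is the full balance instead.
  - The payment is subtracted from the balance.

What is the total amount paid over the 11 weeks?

$2,567.16

Week 1: $2,335.94 +$21.02 interest = $2,356.96; pay $250.00 → $2,106.96
Week 2: $2,106.96 +$21.02 interest = $2,127.98; pay $250.00 → $1,877.98
Week 3: $1,877.98 +$21.02 interest = $1,899.00; pay $250.00 → $1,649.00
Week 4: $1,649.00 +$21.02 interest = $1,670.02; pay $250.00 → $1,420.02
Week 5: $1,420.02 +$21.02 interest = $1,441.04; pay $250.00 → $1,191.04
Week 6: $1,191.04 +$21.02 interest = $1,212.06; pay $250.00 → $962.06
Week 7: $962.06 +$21.02 interest = $983.08; pay $250.00 → $733.08
Week 8: $733.08 +$21.02 interest = $754.10; pay $250.00 → $504.10
Week 9: $504.10 +$21.02 interest = $525.12; pay $250.00 → $275.12
Week 10: $275.12 +$21.02 interest = $296.14; pay $250.00 → $46.14
Week 11: $46.14 +$21.02 interest = $67.16; pay $67.16 → $0.00
Total paid: $2,567.16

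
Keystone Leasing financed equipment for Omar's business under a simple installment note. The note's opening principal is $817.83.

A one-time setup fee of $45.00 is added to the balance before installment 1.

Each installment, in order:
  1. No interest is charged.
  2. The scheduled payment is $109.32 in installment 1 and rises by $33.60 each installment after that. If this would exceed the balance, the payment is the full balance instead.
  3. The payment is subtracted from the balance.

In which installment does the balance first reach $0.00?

Installment 1: opening $862.83; payment $109.32; balance $753.51
Installment 2: opening $753.51; payment $142.92; balance $610.59
Installment 3: opening $610.59; payment $176.52; balance $434.07
Installment 4: opening $434.07; payment $210.12; balance $223.95
Installment 5: opening $223.95; payment $223.95; balance $0.00
Balance reaches $0.00 in installment 5.

5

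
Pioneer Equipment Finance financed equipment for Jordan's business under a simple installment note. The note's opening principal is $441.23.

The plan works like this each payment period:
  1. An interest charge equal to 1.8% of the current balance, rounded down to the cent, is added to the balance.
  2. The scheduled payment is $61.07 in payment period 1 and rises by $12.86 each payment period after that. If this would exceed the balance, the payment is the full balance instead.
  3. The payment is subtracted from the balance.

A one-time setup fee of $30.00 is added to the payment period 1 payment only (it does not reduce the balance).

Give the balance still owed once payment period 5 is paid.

# | Opening | Interest | Payment | Fee | End bal
1 | $441.23 | $7.94 | $61.07 | $30.00 | $388.10
2 | $388.10 | $6.98 | $73.93 | — | $321.15
3 | $321.15 | $5.78 | $86.79 | — | $240.14
4 | $240.14 | $4.32 | $99.65 | — | $144.81
5 | $144.81 | $2.60 | $112.51 | — | $34.90

$34.90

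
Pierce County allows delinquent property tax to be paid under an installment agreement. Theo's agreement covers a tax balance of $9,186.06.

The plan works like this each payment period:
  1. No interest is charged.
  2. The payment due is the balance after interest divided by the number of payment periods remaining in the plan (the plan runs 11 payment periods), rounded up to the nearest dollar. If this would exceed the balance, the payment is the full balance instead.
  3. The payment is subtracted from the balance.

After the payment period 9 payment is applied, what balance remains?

$1,669.06

Payment period 1: opening $9,186.06; payment $836.00; balance $8,350.06
Payment period 2: opening $8,350.06; payment $836.00; balance $7,514.06
Payment period 3: opening $7,514.06; payment $835.00; balance $6,679.06
Payment period 4: opening $6,679.06; payment $835.00; balance $5,844.06
Payment period 5: opening $5,844.06; payment $835.00; balance $5,009.06
Payment period 6: opening $5,009.06; payment $835.00; balance $4,174.06
Payment period 7: opening $4,174.06; payment $835.00; balance $3,339.06
Payment period 8: opening $3,339.06; payment $835.00; balance $2,504.06
Payment period 9: opening $2,504.06; payment $835.00; balance $1,669.06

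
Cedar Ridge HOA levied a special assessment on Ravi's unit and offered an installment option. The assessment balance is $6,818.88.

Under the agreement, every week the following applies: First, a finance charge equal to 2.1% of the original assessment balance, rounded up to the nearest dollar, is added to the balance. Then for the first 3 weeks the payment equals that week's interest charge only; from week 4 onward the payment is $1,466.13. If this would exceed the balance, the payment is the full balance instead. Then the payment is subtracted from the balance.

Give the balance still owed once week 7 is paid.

Week 1: opening $6,818.88; interest $144.00 → $6,962.88; payment $144.00; balance $6,818.88
Week 2: opening $6,818.88; interest $144.00 → $6,962.88; payment $144.00; balance $6,818.88
Week 3: opening $6,818.88; interest $144.00 → $6,962.88; payment $144.00; balance $6,818.88
Week 4: opening $6,818.88; interest $144.00 → $6,962.88; payment $1,466.13; balance $5,496.75
Week 5: opening $5,496.75; interest $144.00 → $5,640.75; payment $1,466.13; balance $4,174.62
Week 6: opening $4,174.62; interest $144.00 → $4,318.62; payment $1,466.13; balance $2,852.49
Week 7: opening $2,852.49; interest $144.00 → $2,996.49; payment $1,466.13; balance $1,530.36

$1,530.36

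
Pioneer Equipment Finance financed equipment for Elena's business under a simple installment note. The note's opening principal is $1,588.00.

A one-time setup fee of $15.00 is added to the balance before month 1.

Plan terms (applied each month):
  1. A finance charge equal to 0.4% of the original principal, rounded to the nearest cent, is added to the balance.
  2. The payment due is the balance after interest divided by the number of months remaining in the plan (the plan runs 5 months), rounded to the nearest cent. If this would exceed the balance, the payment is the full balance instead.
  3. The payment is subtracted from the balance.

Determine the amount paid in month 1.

Month 1: opening $1,603.00; interest $6.35 → $1,609.35; payment $321.87; balance $1,287.48

$321.87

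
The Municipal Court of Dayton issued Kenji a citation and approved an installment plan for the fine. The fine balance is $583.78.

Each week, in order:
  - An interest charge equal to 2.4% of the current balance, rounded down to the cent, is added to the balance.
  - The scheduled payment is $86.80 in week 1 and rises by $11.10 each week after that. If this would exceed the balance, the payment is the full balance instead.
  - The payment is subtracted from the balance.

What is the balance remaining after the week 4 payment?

$214.28

Week 1: opening $583.78; interest $14.01 → $597.79; payment $86.80; balance $510.99
Week 2: opening $510.99; interest $12.26 → $523.25; payment $97.90; balance $425.35
Week 3: opening $425.35; interest $10.20 → $435.55; payment $109.00; balance $326.55
Week 4: opening $326.55; interest $7.83 → $334.38; payment $120.10; balance $214.28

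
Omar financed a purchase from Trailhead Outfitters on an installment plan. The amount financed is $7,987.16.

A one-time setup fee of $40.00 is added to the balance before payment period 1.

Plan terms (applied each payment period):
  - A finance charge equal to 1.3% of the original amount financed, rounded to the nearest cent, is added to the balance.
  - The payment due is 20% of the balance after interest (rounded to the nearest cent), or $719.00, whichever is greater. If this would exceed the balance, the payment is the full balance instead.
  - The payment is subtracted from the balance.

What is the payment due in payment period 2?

$1,321.72

Payment period 1: $8,027.16 +$103.83 interest = $8,130.99; pay $1,626.20 → $6,504.79
Payment period 2: $6,504.79 +$103.83 interest = $6,608.62; pay $1,321.72 → $5,286.90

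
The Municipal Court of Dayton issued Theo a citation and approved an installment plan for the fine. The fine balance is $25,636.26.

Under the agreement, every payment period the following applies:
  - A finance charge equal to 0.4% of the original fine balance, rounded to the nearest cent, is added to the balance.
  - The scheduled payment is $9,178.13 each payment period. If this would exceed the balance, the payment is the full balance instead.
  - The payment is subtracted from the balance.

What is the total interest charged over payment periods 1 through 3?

$307.65

# | Opening | Interest | Payment | End bal
1 | $25,636.26 | $102.55 | $9,178.13 | $16,560.68
2 | $16,560.68 | $102.55 | $9,178.13 | $7,485.10
3 | $7,485.10 | $102.55 | $7,587.65 | $0.00
Total interest: $102.55 + $102.55 + $102.55 = $307.65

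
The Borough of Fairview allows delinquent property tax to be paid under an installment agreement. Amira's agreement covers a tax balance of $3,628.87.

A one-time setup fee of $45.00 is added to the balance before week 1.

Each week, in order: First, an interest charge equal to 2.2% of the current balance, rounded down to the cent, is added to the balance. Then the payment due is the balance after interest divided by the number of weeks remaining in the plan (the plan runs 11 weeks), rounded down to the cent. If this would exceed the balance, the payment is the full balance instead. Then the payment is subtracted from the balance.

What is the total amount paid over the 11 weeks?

$4,196.16

# | Opening | Interest | Payment | End bal
1 | $3,673.87 | $80.82 | $341.33 | $3,413.36
2 | $3,413.36 | $75.09 | $348.84 | $3,139.61
3 | $3,139.61 | $69.07 | $356.52 | $2,852.16
4 | $2,852.16 | $62.74 | $364.36 | $2,550.54
5 | $2,550.54 | $56.11 | $372.37 | $2,234.28
6 | $2,234.28 | $49.15 | $380.57 | $1,902.86
7 | $1,902.86 | $41.86 | $388.94 | $1,555.78
8 | $1,555.78 | $34.22 | $397.50 | $1,192.50
9 | $1,192.50 | $26.23 | $406.24 | $812.49
10 | $812.49 | $17.87 | $415.18 | $415.18
11 | $415.18 | $9.13 | $424.31 | $0.00
Total paid: $4,196.16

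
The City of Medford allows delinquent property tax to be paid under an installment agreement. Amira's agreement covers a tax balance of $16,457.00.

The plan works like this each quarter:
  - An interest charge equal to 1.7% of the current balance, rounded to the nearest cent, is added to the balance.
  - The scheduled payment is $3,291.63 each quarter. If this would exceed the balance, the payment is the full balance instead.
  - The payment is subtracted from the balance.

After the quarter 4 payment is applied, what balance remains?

# | Opening | Interest | Payment | End bal
1 | $16,457.00 | $279.77 | $3,291.63 | $13,445.14
2 | $13,445.14 | $228.57 | $3,291.63 | $10,382.08
3 | $10,382.08 | $176.50 | $3,291.63 | $7,266.95
4 | $7,266.95 | $123.54 | $3,291.63 | $4,098.86

$4,098.86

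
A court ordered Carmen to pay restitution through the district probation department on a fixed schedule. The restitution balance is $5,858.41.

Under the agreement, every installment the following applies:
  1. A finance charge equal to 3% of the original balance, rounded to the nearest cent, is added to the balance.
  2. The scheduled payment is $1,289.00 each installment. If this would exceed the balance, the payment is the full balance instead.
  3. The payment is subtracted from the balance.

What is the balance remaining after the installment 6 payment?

Installment 1: opening $5,858.41; interest $175.75 → $6,034.16; payment $1,289.00; balance $4,745.16
Installment 2: opening $4,745.16; interest $175.75 → $4,920.91; payment $1,289.00; balance $3,631.91
Installment 3: opening $3,631.91; interest $175.75 → $3,807.66; payment $1,289.00; balance $2,518.66
Installment 4: opening $2,518.66; interest $175.75 → $2,694.41; payment $1,289.00; balance $1,405.41
Installment 5: opening $1,405.41; interest $175.75 → $1,581.16; payment $1,289.00; balance $292.16
Installment 6: opening $292.16; interest $175.75 → $467.91; payment $467.91; balance $0.00

$0.00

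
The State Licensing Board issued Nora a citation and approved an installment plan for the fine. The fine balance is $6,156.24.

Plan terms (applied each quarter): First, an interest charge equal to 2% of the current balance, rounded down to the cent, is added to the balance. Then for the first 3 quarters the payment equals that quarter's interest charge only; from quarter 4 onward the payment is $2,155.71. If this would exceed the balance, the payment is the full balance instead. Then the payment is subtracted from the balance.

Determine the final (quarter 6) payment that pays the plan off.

Quarter 1: $6,156.24 +$123.12 interest = $6,279.36; pay $123.12 → $6,156.24
Quarter 2: $6,156.24 +$123.12 interest = $6,279.36; pay $123.12 → $6,156.24
Quarter 3: $6,156.24 +$123.12 interest = $6,279.36; pay $123.12 → $6,156.24
Quarter 4: $6,156.24 +$123.12 interest = $6,279.36; pay $2,155.71 → $4,123.65
Quarter 5: $4,123.65 +$82.47 interest = $4,206.12; pay $2,155.71 → $2,050.41
Quarter 6: $2,050.41 +$41.00 interest = $2,091.41; pay $2,091.41 → $0.00

$2,091.41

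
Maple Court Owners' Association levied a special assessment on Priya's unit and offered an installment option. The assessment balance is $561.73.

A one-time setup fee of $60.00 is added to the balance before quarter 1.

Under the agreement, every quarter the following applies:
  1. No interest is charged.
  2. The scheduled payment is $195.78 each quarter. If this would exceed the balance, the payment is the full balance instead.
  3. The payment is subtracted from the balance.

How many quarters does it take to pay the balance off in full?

# | Opening | Payment | End bal
1 | $621.73 | $195.78 | $425.95
2 | $425.95 | $195.78 | $230.17
3 | $230.17 | $195.78 | $34.39
4 | $34.39 | $34.39 | $0.00
Balance reaches $0.00 in quarter 4.

4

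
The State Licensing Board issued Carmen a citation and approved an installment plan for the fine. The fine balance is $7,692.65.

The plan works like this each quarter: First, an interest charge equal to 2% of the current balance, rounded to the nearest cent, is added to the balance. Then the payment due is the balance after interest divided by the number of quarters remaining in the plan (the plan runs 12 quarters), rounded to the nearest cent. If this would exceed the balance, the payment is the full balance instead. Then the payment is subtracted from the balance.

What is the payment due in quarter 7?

$736.37

# | Opening | Interest | Payment | End bal
1 | $7,692.65 | $153.85 | $653.88 | $7,192.62
2 | $7,192.62 | $143.85 | $666.95 | $6,669.52
3 | $6,669.52 | $133.39 | $680.29 | $6,122.62
4 | $6,122.62 | $122.45 | $693.90 | $5,551.17
5 | $5,551.17 | $111.02 | $707.77 | $4,954.42
6 | $4,954.42 | $99.09 | $721.93 | $4,331.58
7 | $4,331.58 | $86.63 | $736.37 | $3,681.84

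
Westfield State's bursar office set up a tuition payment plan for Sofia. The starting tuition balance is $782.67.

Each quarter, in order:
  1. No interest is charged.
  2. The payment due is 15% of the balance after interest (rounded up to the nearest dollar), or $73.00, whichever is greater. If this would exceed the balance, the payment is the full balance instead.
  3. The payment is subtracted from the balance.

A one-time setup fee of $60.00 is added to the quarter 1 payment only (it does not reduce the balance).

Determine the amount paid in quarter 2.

Quarter 1: opening $782.67; payment $118.00 (+ $60.00 fee); balance $664.67
Quarter 2: opening $664.67; payment $100.00; balance $564.67

$100.00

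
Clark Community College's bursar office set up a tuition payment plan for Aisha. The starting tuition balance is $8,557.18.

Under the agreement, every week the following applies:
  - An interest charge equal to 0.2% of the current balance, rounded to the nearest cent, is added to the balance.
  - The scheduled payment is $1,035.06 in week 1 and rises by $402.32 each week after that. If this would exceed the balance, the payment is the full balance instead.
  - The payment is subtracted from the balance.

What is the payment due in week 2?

# | Opening | Interest | Payment | End bal
1 | $8,557.18 | $17.11 | $1,035.06 | $7,539.23
2 | $7,539.23 | $15.08 | $1,437.38 | $6,116.93

$1,437.38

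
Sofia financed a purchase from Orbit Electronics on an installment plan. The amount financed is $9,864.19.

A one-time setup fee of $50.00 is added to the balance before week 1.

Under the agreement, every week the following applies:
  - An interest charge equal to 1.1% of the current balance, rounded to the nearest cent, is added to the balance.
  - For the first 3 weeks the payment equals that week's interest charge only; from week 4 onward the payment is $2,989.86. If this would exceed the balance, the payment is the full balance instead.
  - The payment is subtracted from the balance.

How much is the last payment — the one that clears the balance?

$1,189.31

# | Opening | Interest | Payment | End bal
1 | $9,914.19 | $109.06 | $109.06 | $9,914.19
2 | $9,914.19 | $109.06 | $109.06 | $9,914.19
3 | $9,914.19 | $109.06 | $109.06 | $9,914.19
4 | $9,914.19 | $109.06 | $2,989.86 | $7,033.39
5 | $7,033.39 | $77.37 | $2,989.86 | $4,120.90
6 | $4,120.90 | $45.33 | $2,989.86 | $1,176.37
7 | $1,176.37 | $12.94 | $1,189.31 | $0.00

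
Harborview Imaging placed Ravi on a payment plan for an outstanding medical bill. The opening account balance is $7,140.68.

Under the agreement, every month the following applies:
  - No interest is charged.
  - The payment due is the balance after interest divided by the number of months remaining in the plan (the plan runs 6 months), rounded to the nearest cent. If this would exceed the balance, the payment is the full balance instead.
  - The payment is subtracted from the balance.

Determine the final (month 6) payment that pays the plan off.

$1,190.11

# | Opening | Payment | End bal
1 | $7,140.68 | $1,190.11 | $5,950.57
2 | $5,950.57 | $1,190.11 | $4,760.46
3 | $4,760.46 | $1,190.12 | $3,570.34
4 | $3,570.34 | $1,190.11 | $2,380.23
5 | $2,380.23 | $1,190.12 | $1,190.11
6 | $1,190.11 | $1,190.11 | $0.00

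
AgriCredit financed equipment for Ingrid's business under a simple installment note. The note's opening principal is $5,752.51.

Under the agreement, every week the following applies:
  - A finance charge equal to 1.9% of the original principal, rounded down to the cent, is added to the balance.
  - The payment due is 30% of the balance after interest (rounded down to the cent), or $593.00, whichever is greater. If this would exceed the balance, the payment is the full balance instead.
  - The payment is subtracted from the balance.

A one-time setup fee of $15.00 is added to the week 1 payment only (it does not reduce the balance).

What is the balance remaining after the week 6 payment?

Week 1: $5,752.51 +$109.29 interest = $5,861.80; pay $1,758.54 (+ $15.00 fee) → $4,103.26
Week 2: $4,103.26 +$109.29 interest = $4,212.55; pay $1,263.76 → $2,948.79
Week 3: $2,948.79 +$109.29 interest = $3,058.08; pay $917.42 → $2,140.66
Week 4: $2,140.66 +$109.29 interest = $2,249.95; pay $674.98 → $1,574.97
Week 5: $1,574.97 +$109.29 interest = $1,684.26; pay $593.00 → $1,091.26
Week 6: $1,091.26 +$109.29 interest = $1,200.55; pay $593.00 → $607.55

$607.55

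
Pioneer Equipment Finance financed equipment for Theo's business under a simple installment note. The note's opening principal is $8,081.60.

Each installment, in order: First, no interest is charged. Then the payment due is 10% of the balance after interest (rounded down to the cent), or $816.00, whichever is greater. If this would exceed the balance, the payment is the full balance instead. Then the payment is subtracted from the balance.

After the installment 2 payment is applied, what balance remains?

# | Opening | Payment | End bal
1 | $8,081.60 | $816.00 | $7,265.60
2 | $7,265.60 | $816.00 | $6,449.60

$6,449.60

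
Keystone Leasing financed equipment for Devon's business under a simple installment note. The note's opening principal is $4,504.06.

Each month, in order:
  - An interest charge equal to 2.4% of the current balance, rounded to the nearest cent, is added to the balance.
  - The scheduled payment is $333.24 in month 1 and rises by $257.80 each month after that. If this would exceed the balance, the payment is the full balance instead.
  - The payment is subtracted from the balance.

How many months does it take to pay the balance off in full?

Month 1: opening $4,504.06; interest $108.10 → $4,612.16; payment $333.24; balance $4,278.92
Month 2: opening $4,278.92; interest $102.69 → $4,381.61; payment $591.04; balance $3,790.57
Month 3: opening $3,790.57; interest $90.97 → $3,881.54; payment $848.84; balance $3,032.70
Month 4: opening $3,032.70; interest $72.78 → $3,105.48; payment $1,106.64; balance $1,998.84
Month 5: opening $1,998.84; interest $47.97 → $2,046.81; payment $1,364.44; balance $682.37
Month 6: opening $682.37; interest $16.38 → $698.75; payment $698.75; balance $0.00
Balance reaches $0.00 in month 6.

6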